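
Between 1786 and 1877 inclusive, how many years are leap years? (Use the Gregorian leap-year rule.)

Multiples of 4 in [1786,1877]: 23.
Of those, multiples of 100: 1 (not leap unless ÷400).
Multiples of 400: 0.
Leap years = 23 − 1 + 0 = 22.

22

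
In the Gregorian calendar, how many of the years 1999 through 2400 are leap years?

98

Multiples of 4 in [1999,2400]: 101.
Of those, multiples of 100: 5 (not leap unless ÷400).
Multiples of 400: 2.
Leap years = 101 − 5 + 2 = 98.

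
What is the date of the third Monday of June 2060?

June 21, 2060

June 1, 2060 is a Tuesday.
The first Monday is therefore June 7 (6 days later).
The third Monday is 7 + 2×7 = June 21.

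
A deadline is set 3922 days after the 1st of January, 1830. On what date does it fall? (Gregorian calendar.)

September 27, 1840

+365 (one year) → Jan 1, 1831 (3557 left).
+365 (one year) → Jan 1, 1832 (3192 left).
+366 (one year; includes Feb 29, 1832) → Jan 1, 1833 (2826 left).
+365 (one year) → Jan 1, 1834 (2461 left).
+365 (one year) → Jan 1, 1835 (2096 left).
+365 (one year) → Jan 1, 1836 (1731 left).
+366 (one year; includes Feb 29, 1836) → Jan 1, 1837 (1365 left).
+365 (one year) → Jan 1, 1838 (1000 left).
+365 (one year) → Jan 1, 1839 (635 left).
+365 (one year) → Jan 1, 1840 (270 left).
Jan has 31 days: +31 → Feb 1, 1840 (239 left).
Feb has 29 days: +29 → Mar 1, 1840 (210 left).
Mar has 31 days: +31 → Apr 1, 1840 (179 left).
Apr has 30 days: +30 → May 1, 1840 (149 left).
May has 31 days: +31 → Jun 1, 1840 (118 left).
Jun has 30 days: +30 → Jul 1, 1840 (88 left).
Jul has 31 days: +31 → Aug 1, 1840 (57 left).
Aug has 31 days: +31 → Sep 1, 1840 (26 left).
+26 → Sep 27, 1840.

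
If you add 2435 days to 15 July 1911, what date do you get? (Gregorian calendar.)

March 15, 1918

+366 (one year; includes Feb 29, 1912) → Jul 15, 1912 (2069 left).
+365 (one year) → Jul 15, 1913 (1704 left).
+365 (one year) → Jul 15, 1914 (1339 left).
+365 (one year) → Jul 15, 1915 (974 left).
+366 (one year; includes Feb 29, 1916) → Jul 15, 1916 (608 left).
+365 (one year) → Jul 15, 1917 (243 left).
Jul has 31 days: +17 → Aug 1, 1917 (226 left).
Aug has 31 days: +31 → Sep 1, 1917 (195 left).
Sep has 30 days: +30 → Oct 1, 1917 (165 left).
Oct has 31 days: +31 → Nov 1, 1917 (134 left).
Nov has 30 days: +30 → Dec 1, 1917 (104 left).
Dec has 31 days: +31 → Jan 1, 1918 (73 left).
Jan has 31 days: +31 → Feb 1, 1918 (42 left).
Feb has 28 days: +28 → Mar 1, 1918 (14 left).
+14 → Mar 15, 1918.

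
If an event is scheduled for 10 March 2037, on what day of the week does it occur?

Doomsday rule: the anchor day for the 2000s is Tuesday. For year 37: 37÷12 = 3 r 1, and 1÷4 = 0, so 3+1+0 = 4.
Tuesday + 4 ≡ Saturday — that's 2037's doomsday.
In March the doomsday date is Mar 14.
Mar 10 is 4 days before Mar 14; 4 mod 7 = 4, so Saturday − 4 = Tuesday.

Tuesday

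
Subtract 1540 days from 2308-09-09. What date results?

−366 (one year; includes Feb 29, 2308) → Sep 9, 2307 (1174 left).
−365 (one year) → Sep 9, 2306 (809 left).
−365 (one year) → Sep 9, 2305 (444 left).
−365 (one year) → Sep 9, 2304 (79 left).
−9 → Aug 31, 2304 (end of Aug, 31 days; 70 left).
−31 → Jul 31, 2304 (end of Jul, 31 days; 39 left).
−31 → Jun 30, 2304 (end of Jun, 30 days; 8 left).
−8 → Jun 22, 2304.

June 22, 2304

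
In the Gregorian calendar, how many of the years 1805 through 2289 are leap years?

118

Multiples of 4 in [1805,2289]: 121.
Of those, multiples of 100: 4 (not leap unless ÷400).
Multiples of 400: 1.
Leap years = 121 − 4 + 1 = 118.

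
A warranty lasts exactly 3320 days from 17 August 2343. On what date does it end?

+366 (one year; includes Feb 29, 2344) → Aug 17, 2344 (2954 left).
+365 (one year) → Aug 17, 2345 (2589 left).
+365 (one year) → Aug 17, 2346 (2224 left).
+365 (one year) → Aug 17, 2347 (1859 left).
+366 (one year; includes Feb 29, 2348) → Aug 17, 2348 (1493 left).
+365 (one year) → Aug 17, 2349 (1128 left).
+365 (one year) → Aug 17, 2350 (763 left).
+365 (one year) → Aug 17, 2351 (398 left).
Aug has 31 days: +15 → Sep 1, 2351 (383 left).
Sep has 30 days: +30 → Oct 1, 2351 (353 left).
Oct has 31 days: +31 → Nov 1, 2351 (322 left).
Nov has 30 days: +30 → Dec 1, 2351 (292 left).
Dec has 31 days: +31 → Jan 1, 2352 (261 left).
Jan has 31 days: +31 → Feb 1, 2352 (230 left).
Feb has 29 days: +29 → Mar 1, 2352 (201 left).
Mar has 31 days: +31 → Apr 1, 2352 (170 left).
Apr has 30 days: +30 → May 1, 2352 (140 left).
May has 31 days: +31 → Jun 1, 2352 (109 left).
Jun has 30 days: +30 → Jul 1, 2352 (79 left).
Jul has 31 days: +31 → Aug 1, 2352 (48 left).
Aug has 31 days: +31 → Sep 1, 2352 (17 left).
+17 → Sep 18, 2352.

September 18, 2352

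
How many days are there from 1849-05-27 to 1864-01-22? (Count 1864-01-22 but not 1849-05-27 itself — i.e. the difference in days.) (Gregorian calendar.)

5353

May 27, 1849 → May 27, 1850: 365 days.
May 27, 1850 → May 27, 1851: 365 days.
May 27, 1851 → May 27, 1852: 366 days (Feb 29, 1852 is in that span).
May 27, 1852 → May 27, 1853: 365 days.
May 27, 1853 → May 27, 1854: 365 days.
May 27, 1854 → May 27, 1855: 365 days.
May 27, 1855 → May 27, 1856: 366 days (Feb 29, 1856 is in that span).
May 27, 1856 → May 27, 1857: 365 days.
May 27, 1857 → May 27, 1858: 365 days.
May 27, 1858 → May 27, 1859: 365 days.
May 27, 1859 → May 27, 1860: 366 days (Feb 29, 1860 is in that span).
May 27, 1860 → May 27, 1861: 365 days.
May 27, 1861 → May 27, 1862: 365 days.
May 27, 1862 → May 27, 1863: 365 days.
May 27, 1863 → Jun 27, 1863: 31 days (May has 31).
Jun 27, 1863 → Jul 27, 1863: 30 days (June has 30).
Jul 27, 1863 → Aug 27, 1863: 31 days (July has 31).
Aug 27, 1863 → Sep 27, 1863: 31 days (August has 31).
Sep 27, 1863 → Oct 27, 1863: 30 days (September has 30).
Oct 27, 1863 → Nov 27, 1863: 31 days (October has 31).
Nov 27, 1863 → Dec 27, 1863: 30 days (November has 30).
Dec 27, 1863 → Jan 22, 1864: 26 days.
Total: 5353 days.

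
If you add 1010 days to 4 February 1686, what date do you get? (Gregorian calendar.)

November 10, 1688

+365 (one year) → Feb 4, 1687 (645 left).
+365 (one year) → Feb 4, 1688 (280 left).
Feb has 29 days: +26 → Mar 1, 1688 (254 left).
Mar has 31 days: +31 → Apr 1, 1688 (223 left).
Apr has 30 days: +30 → May 1, 1688 (193 left).
May has 31 days: +31 → Jun 1, 1688 (162 left).
Jun has 30 days: +30 → Jul 1, 1688 (132 left).
Jul has 31 days: +31 → Aug 1, 1688 (101 left).
Aug has 31 days: +31 → Sep 1, 1688 (70 left).
Sep has 30 days: +30 → Oct 1, 1688 (40 left).
Oct has 31 days: +31 → Nov 1, 1688 (9 left).
+9 → Nov 10, 1688.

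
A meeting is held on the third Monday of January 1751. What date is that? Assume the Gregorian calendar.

January 18, 1751

January 1, 1751 is a Friday.
The first Monday is therefore January 4 (3 days later).
The third Monday is 4 + 2×7 = January 18.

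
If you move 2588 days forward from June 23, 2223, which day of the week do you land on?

First find the weekday of Jun 23, 2223. Doomsday rule: the anchor day for the 2200s is Friday. For year 23: 23÷12 = 1 r 11, and 11÷4 = 2, so 1+11+2 = 14.
Friday + 14 ≡ Friday — that's 2223's doomsday.
In June the doomsday date is Jun 6.
Jun 23 is 17 days after Jun 6; 17 mod 7 = 3, so Friday + 3 = Monday.
2588 mod 7 = 5, so 2588 days after a Monday is Monday + 5 = Saturday.

Saturday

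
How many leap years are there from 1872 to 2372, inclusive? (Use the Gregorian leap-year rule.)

122

Multiples of 4 in [1872,2372]: 126.
Of those, multiples of 100: 5 (not leap unless ÷400).
Multiples of 400: 1.
Leap years = 126 − 5 + 1 = 122.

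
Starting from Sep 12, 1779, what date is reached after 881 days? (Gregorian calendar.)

+366 (one year; includes Feb 29, 1780) → Sep 12, 1780 (515 left).
+365 (one year) → Sep 12, 1781 (150 left).
Sep has 30 days: +19 → Oct 1, 1781 (131 left).
Oct has 31 days: +31 → Nov 1, 1781 (100 left).
Nov has 30 days: +30 → Dec 1, 1781 (70 left).
Dec has 31 days: +31 → Jan 1, 1782 (39 left).
Jan has 31 days: +31 → Feb 1, 1782 (8 left).
+8 → Feb 9, 1782.

February 9, 1782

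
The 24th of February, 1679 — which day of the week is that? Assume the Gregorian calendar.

Doomsday rule: the anchor day for the 1600s is Tuesday. For year 79: 79÷12 = 6 r 7, and 7÷4 = 1, so 6+7+1 = 14.
Tuesday + 14 ≡ Tuesday — that's 1679's doomsday.
In February the doomsday date is Feb 28 (1679 is not a leap year).
Feb 24 is 4 days before Feb 28; 4 mod 7 = 4, so Tuesday − 4 = Friday.

Friday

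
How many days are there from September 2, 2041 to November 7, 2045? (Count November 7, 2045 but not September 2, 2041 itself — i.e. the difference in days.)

Sep 2, 2041 → Sep 2, 2042: 365 days.
Sep 2, 2042 → Sep 2, 2043: 365 days.
Sep 2, 2043 → Sep 2, 2044: 366 days (Feb 29, 2044 is in that span).
Sep 2, 2044 → Sep 2, 2045: 365 days.
Sep 2, 2045 → Oct 2, 2045: 30 days (September has 30).
Oct 2, 2045 → Nov 2, 2045: 31 days (October has 31).
Nov 2, 2045 → Nov 7, 2045: 5 days.
Total: 1527 days.

1527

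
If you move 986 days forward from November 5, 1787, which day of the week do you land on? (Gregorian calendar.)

First find the weekday of Nov 5, 1787. Doomsday rule: the anchor day for the 1700s is Sunday. For year 87: 87÷12 = 7 r 3, and 3÷4 = 0, so 7+3+0 = 10.
Sunday + 10 ≡ Wednesday — that's 1787's doomsday.
In November the doomsday date is Nov 7.
Nov 5 is 2 days before Nov 7; 2 mod 7 = 2, so Wednesday − 2 = Monday.
986 mod 7 = 6, so 986 days after a Monday is Monday + 6 = Sunday.

Sunday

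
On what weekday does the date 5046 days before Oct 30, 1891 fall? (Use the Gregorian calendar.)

First find the weekday of Oct 30, 1891. Doomsday rule: the anchor day for the 1800s is Friday. For year 91: 91÷12 = 7 r 7, and 7÷4 = 1, so 7+7+1 = 15.
Friday + 15 ≡ Saturday — that's 1891's doomsday.
In October the doomsday date is Oct 10.
Oct 30 is 20 days after Oct 10; 20 mod 7 = 6, so Saturday + 6 = Friday.
5046 mod 7 = 6, so 5046 days before a Friday is Friday − 6 = Saturday.

Saturday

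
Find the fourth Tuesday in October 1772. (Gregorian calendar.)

October 1, 1772 is a Thursday.
The first Tuesday is therefore October 6 (5 days later).
The fourth Tuesday is 6 + 3×7 = October 27.

October 27, 1772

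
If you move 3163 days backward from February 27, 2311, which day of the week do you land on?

Feb 27, 2311 is a Monday.
3163 mod 7 = 6, so 3163 days before a Monday is Monday − 6 = Tuesday.

Tuesday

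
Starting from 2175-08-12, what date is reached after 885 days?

January 13, 2178

+366 (one year; includes Feb 29, 2176) → Aug 12, 2176 (519 left).
+365 (one year) → Aug 12, 2177 (154 left).
Aug has 31 days: +20 → Sep 1, 2177 (134 left).
Sep has 30 days: +30 → Oct 1, 2177 (104 left).
Oct has 31 days: +31 → Nov 1, 2177 (73 left).
Nov has 30 days: +30 → Dec 1, 2177 (43 left).
Dec has 31 days: +31 → Jan 1, 2178 (12 left).
+12 → Jan 13, 2178.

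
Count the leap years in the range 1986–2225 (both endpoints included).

58

Multiples of 4 in [1986,2225]: 60.
Of those, multiples of 100: 3 (not leap unless ÷400).
Multiples of 400: 1.
Leap years = 60 − 3 + 1 = 58.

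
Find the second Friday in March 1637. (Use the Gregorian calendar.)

March 1, 1637 is a Sunday.
The first Friday is therefore March 6 (5 days later).
The second Friday is 6 + 1×7 = March 13.

March 13, 1637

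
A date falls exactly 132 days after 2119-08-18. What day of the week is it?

First find the weekday of Aug 18, 2119. Doomsday rule: the anchor day for the 2100s is Sunday. For year 19: 19÷12 = 1 r 7, and 7÷4 = 1, so 1+7+1 = 9.
Sunday + 9 ≡ Tuesday — that's 2119's doomsday.
In August the doomsday date is Aug 8.
Aug 18 is 10 days after Aug 8; 10 mod 7 = 3, so Tuesday + 3 = Friday.
132 mod 7 = 6, so 132 days after a Friday is Friday + 6 = Thursday.

Thursday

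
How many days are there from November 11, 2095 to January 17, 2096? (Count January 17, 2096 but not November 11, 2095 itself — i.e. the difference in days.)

Nov 11, 2095 → Dec 11, 2095: 30 days (November has 30).
Dec 11, 2095 → Jan 11, 2096: 31 days (December has 31).
Jan 11, 2096 → Jan 17, 2096: 6 days.
Total: 67 days.

67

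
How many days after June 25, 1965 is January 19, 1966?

Jun 25, 1965 → Jul 25, 1965: 30 days (June has 30).
Jul 25, 1965 → Aug 25, 1965: 31 days (July has 31).
Aug 25, 1965 → Sep 25, 1965: 31 days (August has 31).
Sep 25, 1965 → Oct 25, 1965: 30 days (September has 30).
Oct 25, 1965 → Nov 25, 1965: 31 days (October has 31).
Nov 25, 1965 → Dec 25, 1965: 30 days (November has 30).
Dec 25, 1965 → Jan 19, 1966: 25 days.
Total: 208 days.

208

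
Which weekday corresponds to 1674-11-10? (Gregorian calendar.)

Saturday

Doomsday rule: the anchor day for the 1600s is Tuesday. For year 74: 74÷12 = 6 r 2, and 2÷4 = 0, so 6+2+0 = 8.
Tuesday + 8 ≡ Wednesday — that's 1674's doomsday.
In November the doomsday date is Nov 7.
Nov 10 is 3 days after Nov 7; 3 mod 7 = 3, so Wednesday + 3 = Saturday.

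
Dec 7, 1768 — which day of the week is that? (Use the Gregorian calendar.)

Doomsday rule: the anchor day for the 1700s is Sunday. For year 68: 68÷12 = 5 r 8, and 8÷4 = 2, so 5+8+2 = 15.
Sunday + 15 ≡ Monday — that's 1768's doomsday.
In December the doomsday date is Dec 12.
Dec 7 is 5 days before Dec 12; 5 mod 7 = 5, so Monday − 5 = Wednesday.

Wednesday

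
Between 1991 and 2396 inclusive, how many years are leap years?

99

Multiples of 4 in [1991,2396]: 102.
Of those, multiples of 100: 4 (not leap unless ÷400).
Multiples of 400: 1.
Leap years = 102 − 4 + 1 = 99.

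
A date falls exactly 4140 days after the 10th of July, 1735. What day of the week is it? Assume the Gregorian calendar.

Wednesday

First find the weekday of Jul 10, 1735. Doomsday rule: the anchor day for the 1700s is Sunday. For year 35: 35÷12 = 2 r 11, and 11÷4 = 2, so 2+11+2 = 15.
Sunday + 15 ≡ Monday — that's 1735's doomsday.
In July the doomsday date is Jul 11.
Jul 10 is 1 day before Jul 11; 1 mod 7 = 1, so Monday − 1 = Sunday.
4140 mod 7 = 3, so 4140 days after a Sunday is Sunday + 3 = Wednesday.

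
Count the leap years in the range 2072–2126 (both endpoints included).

Multiples of 4 in [2072,2126]: 14.
Of those, multiples of 100: 1 (not leap unless ÷400).
Multiples of 400: 0.
Leap years = 14 − 1 + 0 = 13.

13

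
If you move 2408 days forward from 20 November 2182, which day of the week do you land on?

Nov 20, 2182 is a Wednesday.
2408 mod 7 = 0, so 2408 days after a Wednesday is Wednesday + 0 = Wednesday.

Wednesday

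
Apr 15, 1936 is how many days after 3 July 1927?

Jul 3, 1927 → Jul 3, 1928: 366 days (Feb 29, 1928 is in that span).
Jul 3, 1928 → Jul 3, 1929: 365 days.
Jul 3, 1929 → Jul 3, 1930: 365 days.
Jul 3, 1930 → Jul 3, 1931: 365 days.
Jul 3, 1931 → Jul 3, 1932: 366 days (Feb 29, 1932 is in that span).
Jul 3, 1932 → Jul 3, 1933: 365 days.
Jul 3, 1933 → Jul 3, 1934: 365 days.
Jul 3, 1934 → Jul 3, 1935: 365 days.
Jul 3, 1935 → Aug 3, 1935: 31 days (July has 31).
Aug 3, 1935 → Sep 3, 1935: 31 days (August has 31).
Sep 3, 1935 → Oct 3, 1935: 30 days (September has 30).
Oct 3, 1935 → Nov 3, 1935: 31 days (October has 31).
Nov 3, 1935 → Dec 3, 1935: 30 days (November has 30).
Dec 3, 1935 → Jan 3, 1936: 31 days (December has 31).
Jan 3, 1936 → Feb 3, 1936: 31 days (January has 31).
Feb 3, 1936 → Mar 3, 1936: 29 days (February has 29).
Mar 3, 1936 → Apr 3, 1936: 31 days (March has 31).
Apr 3, 1936 → Apr 15, 1936: 12 days.
Total: 3209 days.

3209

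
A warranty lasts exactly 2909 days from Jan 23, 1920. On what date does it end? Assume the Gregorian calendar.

+366 (one year; includes Feb 29, 1920) → Jan 23, 1921 (2543 left).
+365 (one year) → Jan 23, 1922 (2178 left).
+365 (one year) → Jan 23, 1923 (1813 left).
+365 (one year) → Jan 23, 1924 (1448 left).
+366 (one year; includes Feb 29, 1924) → Jan 23, 1925 (1082 left).
+365 (one year) → Jan 23, 1926 (717 left).
+365 (one year) → Jan 23, 1927 (352 left).
Jan has 31 days: +9 → Feb 1, 1927 (343 left).
Feb has 28 days: +28 → Mar 1, 1927 (315 left).
Mar has 31 days: +31 → Apr 1, 1927 (284 left).
Apr has 30 days: +30 → May 1, 1927 (254 left).
May has 31 days: +31 → Jun 1, 1927 (223 left).
Jun has 30 days: +30 → Jul 1, 1927 (193 left).
Jul has 31 days: +31 → Aug 1, 1927 (162 left).
Aug has 31 days: +31 → Sep 1, 1927 (131 left).
Sep has 30 days: +30 → Oct 1, 1927 (101 left).
Oct has 31 days: +31 → Nov 1, 1927 (70 left).
Nov has 30 days: +30 → Dec 1, 1927 (40 left).
Dec has 31 days: +31 → Jan 1, 1928 (9 left).
+9 → Jan 10, 1928.

January 10, 1928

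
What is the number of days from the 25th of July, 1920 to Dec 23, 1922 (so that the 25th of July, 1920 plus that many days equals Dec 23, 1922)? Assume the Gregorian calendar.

Jul 25, 1920 → Jul 25, 1921: 365 days.
Jul 25, 1921 → Jul 25, 1922: 365 days.
Jul 25, 1922 → Aug 25, 1922: 31 days (July has 31).
Aug 25, 1922 → Sep 25, 1922: 31 days (August has 31).
Sep 25, 1922 → Oct 25, 1922: 30 days (September has 30).
Oct 25, 1922 → Nov 25, 1922: 31 days (October has 31).
Nov 25, 1922 → Dec 23, 1922: 28 days.
Total: 881 days.

881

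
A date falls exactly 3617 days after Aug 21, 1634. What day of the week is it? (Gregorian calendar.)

Aug 21, 1634 is a Monday.
3617 mod 7 = 5, so 3617 days after a Monday is Monday + 5 = Saturday.

Saturday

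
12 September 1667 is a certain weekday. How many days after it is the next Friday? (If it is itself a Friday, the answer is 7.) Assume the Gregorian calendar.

Sep 12, 1667 is a Monday.
From Monday to the next Friday is 4 days.

4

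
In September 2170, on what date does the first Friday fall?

September 1, 2170 is a Saturday.
The first Friday is therefore September 7 (6 days later).

September 7, 2170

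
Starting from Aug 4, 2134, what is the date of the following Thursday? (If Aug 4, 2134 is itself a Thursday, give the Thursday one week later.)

Aug 4, 2134 is a Wednesday.
From Wednesday to the next Thursday is 1 day.
Aug 4, 2134 + 1 = Aug 5, 2134.

August 5, 2134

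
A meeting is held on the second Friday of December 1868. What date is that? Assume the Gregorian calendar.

December 11, 1868

December 1, 1868 is a Tuesday.
The first Friday is therefore December 4 (3 days later).
The second Friday is 4 + 1×7 = December 11.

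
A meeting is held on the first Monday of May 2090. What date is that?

May 1, 2090 is a Monday.
The first Monday is therefore May 1 (same day).

May 1, 2090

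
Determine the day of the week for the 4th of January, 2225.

January 1, 2225 is a Saturday.
Jan 1, 2225 → Jan 4, 2225: 3 days.
Total: 3 days.
3 mod 7 = 3, so Saturday + 3 = Tuesday.

Tuesday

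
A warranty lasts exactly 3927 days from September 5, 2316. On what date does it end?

June 7, 2327

+365 (one year) → Sep 5, 2317 (3562 left).
+365 (one year) → Sep 5, 2318 (3197 left).
+365 (one year) → Sep 5, 2319 (2832 left).
+366 (one year; includes Feb 29, 2320) → Sep 5, 2320 (2466 left).
+365 (one year) → Sep 5, 2321 (2101 left).
+365 (one year) → Sep 5, 2322 (1736 left).
+365 (one year) → Sep 5, 2323 (1371 left).
+366 (one year; includes Feb 29, 2324) → Sep 5, 2324 (1005 left).
+365 (one year) → Sep 5, 2325 (640 left).
+365 (one year) → Sep 5, 2326 (275 left).
Sep has 30 days: +26 → Oct 1, 2326 (249 left).
Oct has 31 days: +31 → Nov 1, 2326 (218 left).
Nov has 30 days: +30 → Dec 1, 2326 (188 left).
Dec has 31 days: +31 → Jan 1, 2327 (157 left).
Jan has 31 days: +31 → Feb 1, 2327 (126 left).
Feb has 28 days: +28 → Mar 1, 2327 (98 left).
Mar has 31 days: +31 → Apr 1, 2327 (67 left).
Apr has 30 days: +30 → May 1, 2327 (37 left).
May has 31 days: +31 → Jun 1, 2327 (6 left).
+6 → Jun 7, 2327.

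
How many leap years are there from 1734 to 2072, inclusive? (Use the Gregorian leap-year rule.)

83

Multiples of 4 in [1734,2072]: 85.
Of those, multiples of 100: 3 (not leap unless ÷400).
Multiples of 400: 1.
Leap years = 85 − 3 + 1 = 83.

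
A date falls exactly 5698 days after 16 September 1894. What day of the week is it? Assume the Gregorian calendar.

Sunday

Sep 16, 1894 is a Sunday.
5698 mod 7 = 0, so 5698 days after a Sunday is Sunday + 0 = Sunday.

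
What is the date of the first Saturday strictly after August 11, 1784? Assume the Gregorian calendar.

Aug 11, 1784 is a Wednesday.
From Wednesday to the next Saturday is 3 days.
Aug 11, 1784 + 3 = Aug 14, 1784.

August 14, 1784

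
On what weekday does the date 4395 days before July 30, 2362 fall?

Jul 30, 2362 is a Monday.
4395 mod 7 = 6, so 4395 days before a Monday is Monday − 6 = Tuesday.

Tuesday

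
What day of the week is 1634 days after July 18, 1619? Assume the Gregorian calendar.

Sunday

Jul 18, 1619 is a Thursday.
1634 mod 7 = 3, so 1634 days after a Thursday is Thursday + 3 = Sunday.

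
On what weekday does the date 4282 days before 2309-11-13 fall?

Monday

Nov 13, 2309 is a Saturday.
4282 mod 7 = 5, so 4282 days before a Saturday is Saturday − 5 = Monday.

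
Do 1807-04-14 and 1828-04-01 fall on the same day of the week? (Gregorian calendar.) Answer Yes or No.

From Apr 14, 1807 to Apr 1, 1828 is 7658 days.
7658 mod 7 = 0, so they are the same weekday.
(Apr 14, 1807 is a Tuesday; Apr 1, 1828 is a Tuesday.)

Yes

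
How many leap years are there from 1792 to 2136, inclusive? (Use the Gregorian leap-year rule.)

84

Multiples of 4 in [1792,2136]: 87.
Of those, multiples of 100: 4 (not leap unless ÷400).
Multiples of 400: 1.
Leap years = 87 − 4 + 1 = 84.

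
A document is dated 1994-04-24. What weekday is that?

January 1, 1994 is a Saturday.
Jan 1, 1994 → Feb 1, 1994: 31 days (January has 31).
Feb 1, 1994 → Mar 1, 1994: 28 days (February has 28).
Mar 1, 1994 → Apr 1, 1994: 31 days (March has 31).
Apr 1, 1994 → Apr 24, 1994: 23 days.
Total: 113 days.
113 mod 7 = 1, so Saturday + 1 = Sunday.

Sunday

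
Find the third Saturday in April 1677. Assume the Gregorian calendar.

April 17, 1677

April 1, 1677 is a Thursday.
The first Saturday is therefore April 3 (2 days later).
The third Saturday is 3 + 2×7 = April 17.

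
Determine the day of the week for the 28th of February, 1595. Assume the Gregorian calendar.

Tuesday

Doomsday rule: the anchor day for the 1500s is Wednesday. For year 95: 95÷12 = 7 r 11, and 11÷4 = 2, so 7+11+2 = 20.
Wednesday + 20 ≡ Tuesday — that's 1595's doomsday.
In February the doomsday date is Feb 28 (1595 is not a leap year).
Feb 28 is the doomsday itself: Tuesday.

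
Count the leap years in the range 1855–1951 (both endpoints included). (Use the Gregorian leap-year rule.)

Multiples of 4 in [1855,1951]: 24.
Of those, multiples of 100: 1 (not leap unless ÷400).
Multiples of 400: 0.
Leap years = 24 − 1 + 0 = 23.

23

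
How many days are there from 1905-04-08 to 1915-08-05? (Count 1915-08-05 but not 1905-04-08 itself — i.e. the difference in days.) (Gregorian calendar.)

Apr 8, 1905 → Apr 8, 1906: 365 days.
Apr 8, 1906 → Apr 8, 1907: 365 days.
Apr 8, 1907 → Apr 8, 1908: 366 days (Feb 29, 1908 is in that span).
Apr 8, 1908 → Apr 8, 1909: 365 days.
Apr 8, 1909 → Apr 8, 1910: 365 days.
Apr 8, 1910 → Apr 8, 1911: 365 days.
Apr 8, 1911 → Apr 8, 1912: 366 days (Feb 29, 1912 is in that span).
Apr 8, 1912 → Apr 8, 1913: 365 days.
Apr 8, 1913 → Apr 8, 1914: 365 days.
Apr 8, 1914 → Apr 8, 1915: 365 days.
Apr 8, 1915 → May 8, 1915: 30 days (April has 30).
May 8, 1915 → Jun 8, 1915: 31 days (May has 31).
Jun 8, 1915 → Jul 8, 1915: 30 days (June has 30).
Jul 8, 1915 → Aug 5, 1915: 28 days.
Total: 3771 days.

3771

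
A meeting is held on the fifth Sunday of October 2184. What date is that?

October 31, 2184

October 1, 2184 is a Friday.
The first Sunday is therefore October 3 (2 days later).
The fifth Sunday is 3 + 4×7 = October 31.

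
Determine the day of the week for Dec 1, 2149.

Monday

Doomsday rule: the anchor day for the 2100s is Sunday. For year 49: 49÷12 = 4 r 1, and 1÷4 = 0, so 4+1+0 = 5.
Sunday + 5 ≡ Friday — that's 2149's doomsday.
In December the doomsday date is Dec 12.
Dec 1 is 11 days before Dec 12; 11 mod 7 = 4, so Friday − 4 = Monday.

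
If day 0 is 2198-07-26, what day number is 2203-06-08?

Jul 26, 2198 → Jul 26, 2199: 365 days.
Jul 26, 2199 → Jul 26, 2200: 365 days.
Jul 26, 2200 → Jul 26, 2201: 365 days.
Jul 26, 2201 → Jul 26, 2202: 365 days.
Jul 26, 2202 → Aug 26, 2202: 31 days (July has 31).
Aug 26, 2202 → Sep 26, 2202: 31 days (August has 31).
Sep 26, 2202 → Oct 26, 2202: 30 days (September has 30).
Oct 26, 2202 → Nov 26, 2202: 31 days (October has 31).
Nov 26, 2202 → Dec 26, 2202: 30 days (November has 30).
Dec 26, 2202 → Jan 26, 2203: 31 days (December has 31).
Jan 26, 2203 → Feb 26, 2203: 31 days (January has 31).
Feb 26, 2203 → Mar 26, 2203: 28 days (February has 28).
Mar 26, 2203 → Apr 26, 2203: 31 days (March has 31).
Apr 26, 2203 → May 26, 2203: 30 days (April has 30).
May 26, 2203 → Jun 8, 2203: 13 days.
Total: 1777 days.

1777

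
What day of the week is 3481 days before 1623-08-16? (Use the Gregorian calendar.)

Monday

Aug 16, 1623 is a Wednesday.
3481 mod 7 = 2, so 3481 days before a Wednesday is Wednesday − 2 = Monday.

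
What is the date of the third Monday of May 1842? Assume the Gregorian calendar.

May 1, 1842 is a Sunday.
The first Monday is therefore May 2 (1 days later).
The third Monday is 2 + 2×7 = May 16.

May 16, 1842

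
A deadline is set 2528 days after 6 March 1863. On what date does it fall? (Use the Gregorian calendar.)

February 5, 1870

+366 (one year; includes Feb 29, 1864) → Mar 6, 1864 (2162 left).
+365 (one year) → Mar 6, 1865 (1797 left).
+365 (one year) → Mar 6, 1866 (1432 left).
+365 (one year) → Mar 6, 1867 (1067 left).
+366 (one year; includes Feb 29, 1868) → Mar 6, 1868 (701 left).
+365 (one year) → Mar 6, 1869 (336 left).
Mar has 31 days: +26 → Apr 1, 1869 (310 left).
Apr has 30 days: +30 → May 1, 1869 (280 left).
May has 31 days: +31 → Jun 1, 1869 (249 left).
Jun has 30 days: +30 → Jul 1, 1869 (219 left).
Jul has 31 days: +31 → Aug 1, 1869 (188 left).
Aug has 31 days: +31 → Sep 1, 1869 (157 left).
Sep has 30 days: +30 → Oct 1, 1869 (127 left).
Oct has 31 days: +31 → Nov 1, 1869 (96 left).
Nov has 30 days: +30 → Dec 1, 1869 (66 left).
Dec has 31 days: +31 → Jan 1, 1870 (35 left).
Jan has 31 days: +31 → Feb 1, 1870 (4 left).
+4 → Feb 5, 1870.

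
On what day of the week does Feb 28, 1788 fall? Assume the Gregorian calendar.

Doomsday rule: the anchor day for the 1700s is Sunday. For year 88: 88÷12 = 7 r 4, and 4÷4 = 1, so 7+4+1 = 12.
Sunday + 12 ≡ Friday — that's 1788's doomsday.
In February the doomsday date is Feb 29 (1788 is a leap year (divisible by 4)).
Feb 28 is 1 day before Feb 29; 1 mod 7 = 1, so Friday − 1 = Thursday.

Thursday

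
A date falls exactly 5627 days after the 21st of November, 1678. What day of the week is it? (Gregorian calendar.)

Sunday

Nov 21, 1678 is a Monday.
5627 mod 7 = 6, so 5627 days after a Monday is Monday + 6 = Sunday.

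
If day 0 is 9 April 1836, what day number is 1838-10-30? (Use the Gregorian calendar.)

Apr 9, 1836 → Apr 9, 1837: 365 days.
Apr 9, 1837 → Apr 9, 1838: 365 days.
Apr 9, 1838 → May 9, 1838: 30 days (April has 30).
May 9, 1838 → Jun 9, 1838: 31 days (May has 31).
Jun 9, 1838 → Jul 9, 1838: 30 days (June has 30).
Jul 9, 1838 → Aug 9, 1838: 31 days (July has 31).
Aug 9, 1838 → Sep 9, 1838: 31 days (August has 31).
Sep 9, 1838 → Oct 9, 1838: 30 days (September has 30).
Oct 9, 1838 → Oct 30, 1838: 21 days.
Total: 934 days.

934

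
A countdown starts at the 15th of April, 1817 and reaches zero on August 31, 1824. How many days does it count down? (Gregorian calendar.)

2695

Apr 15, 1817 → Apr 15, 1818: 365 days.
Apr 15, 1818 → Apr 15, 1819: 365 days.
Apr 15, 1819 → Apr 15, 1820: 366 days (Feb 29, 1820 is in that span).
Apr 15, 1820 → Apr 15, 1821: 365 days.
Apr 15, 1821 → Apr 15, 1822: 365 days.
Apr 15, 1822 → Apr 15, 1823: 365 days.
Apr 15, 1823 → Apr 15, 1824: 366 days (Feb 29, 1824 is in that span).
Apr 15, 1824 → May 15, 1824: 30 days (April has 30).
May 15, 1824 → Jun 15, 1824: 31 days (May has 31).
Jun 15, 1824 → Jul 15, 1824: 30 days (June has 30).
Jul 15, 1824 → Aug 15, 1824: 31 days (July has 31).
Aug 15, 1824 → Aug 31, 1824: 16 days.
Total: 2695 days.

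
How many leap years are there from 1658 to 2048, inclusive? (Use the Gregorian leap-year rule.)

95

Multiples of 4 in [1658,2048]: 98.
Of those, multiples of 100: 4 (not leap unless ÷400).
Multiples of 400: 1.
Leap years = 98 − 4 + 1 = 95.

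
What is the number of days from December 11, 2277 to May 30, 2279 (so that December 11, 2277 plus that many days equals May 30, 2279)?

Dec 11, 2277 → Dec 11, 2278: 365 days.
Dec 11, 2278 → Jan 11, 2279: 31 days (December has 31).
Jan 11, 2279 → Feb 11, 2279: 31 days (January has 31).
Feb 11, 2279 → Mar 11, 2279: 28 days (February has 28).
Mar 11, 2279 → Apr 11, 2279: 31 days (March has 31).
Apr 11, 2279 → May 11, 2279: 30 days (April has 30).
May 11, 2279 → May 30, 2279: 19 days.
Total: 535 days.

535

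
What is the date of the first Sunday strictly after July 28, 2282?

July 30, 2282

Jul 28, 2282 is a Friday.
From Friday to the next Sunday is 2 days.
Jul 28, 2282 + 2 = Jul 30, 2282.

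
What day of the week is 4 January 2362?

Doomsday rule: the anchor day for the 2300s is Wednesday. For year 62: 62÷12 = 5 r 2, and 2÷4 = 0, so 5+2+0 = 7.
Wednesday + 7 ≡ Wednesday — that's 2362's doomsday.
In January the doomsday date is Jan 3 (2362 is not a leap year).
Jan 4 is 1 day after Jan 3; 1 mod 7 = 1, so Wednesday + 1 = Thursday.

Thursday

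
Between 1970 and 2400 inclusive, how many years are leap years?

Multiples of 4 in [1970,2400]: 108.
Of those, multiples of 100: 5 (not leap unless ÷400).
Multiples of 400: 2.
Leap years = 108 − 5 + 2 = 105.

105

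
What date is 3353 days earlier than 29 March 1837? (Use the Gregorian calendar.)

−365 (one year) → Mar 29, 1836 (2988 left).
−366 (one year; includes Feb 29, 1836) → Mar 29, 1835 (2622 left).
−365 (one year) → Mar 29, 1834 (2257 left).
−365 (one year) → Mar 29, 1833 (1892 left).
−365 (one year) → Mar 29, 1832 (1527 left).
−366 (one year; includes Feb 29, 1832) → Mar 29, 1831 (1161 left).
−365 (one year) → Mar 29, 1830 (796 left).
−365 (one year) → Mar 29, 1829 (431 left).
−365 (one year) → Mar 29, 1828 (66 left).
−29 → Feb 29, 1828 (end of Feb, 29 days; 37 left).
−29 → Jan 31, 1828 (end of Jan, 31 days; 8 left).
−8 → Jan 23, 1828.

January 23, 1828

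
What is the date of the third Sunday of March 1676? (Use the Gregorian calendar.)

March 15, 1676

March 1, 1676 is a Sunday.
The first Sunday is therefore March 1 (same day).
The third Sunday is 1 + 2×7 = March 15.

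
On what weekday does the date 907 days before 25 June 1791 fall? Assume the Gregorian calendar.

First find the weekday of Jun 25, 1791. Doomsday rule: the anchor day for the 1700s is Sunday. For year 91: 91÷12 = 7 r 7, and 7÷4 = 1, so 7+7+1 = 15.
Sunday + 15 ≡ Monday — that's 1791's doomsday.
In June the doomsday date is Jun 6.
Jun 25 is 19 days after Jun 6; 19 mod 7 = 5, so Monday + 5 = Saturday.
907 mod 7 = 4, so 907 days before a Saturday is Saturday − 4 = Tuesday.

Tuesday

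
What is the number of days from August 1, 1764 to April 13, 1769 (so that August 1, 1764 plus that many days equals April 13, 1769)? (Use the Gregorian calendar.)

Aug 1, 1764 → Aug 1, 1765: 365 days.
Aug 1, 1765 → Aug 1, 1766: 365 days.
Aug 1, 1766 → Aug 1, 1767: 365 days.
Aug 1, 1767 → Aug 1, 1768: 366 days (Feb 29, 1768 is in that span).
Aug 1, 1768 → Sep 1, 1768: 31 days (August has 31).
Sep 1, 1768 → Oct 1, 1768: 30 days (September has 30).
Oct 1, 1768 → Nov 1, 1768: 31 days (October has 31).
Nov 1, 1768 → Dec 1, 1768: 30 days (November has 30).
Dec 1, 1768 → Jan 1, 1769: 31 days (December has 31).
Jan 1, 1769 → Feb 1, 1769: 31 days (January has 31).
Feb 1, 1769 → Mar 1, 1769: 28 days (February has 28).
Mar 1, 1769 → Apr 1, 1769: 31 days (March has 31).
Apr 1, 1769 → Apr 13, 1769: 12 days.
Total: 1716 days.

1716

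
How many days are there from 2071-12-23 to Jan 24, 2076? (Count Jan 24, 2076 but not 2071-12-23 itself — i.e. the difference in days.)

Dec 23, 2071 → Dec 23, 2072: 366 days (Feb 29, 2072 is in that span).
Dec 23, 2072 → Dec 23, 2073: 365 days.
Dec 23, 2073 → Dec 23, 2074: 365 days.
Dec 23, 2074 → Jan 23, 2075: 31 days (December has 31).
Jan 23, 2075 → Feb 23, 2075: 31 days (January has 31).
Feb 23, 2075 → Mar 23, 2075: 28 days (February has 28).
Mar 23, 2075 → Apr 23, 2075: 31 days (March has 31).
Apr 23, 2075 → May 23, 2075: 30 days (April has 30).
May 23, 2075 → Jun 23, 2075: 31 days (May has 31).
Jun 23, 2075 → Jul 23, 2075: 30 days (June has 30).
Jul 23, 2075 → Aug 23, 2075: 31 days (July has 31).
Aug 23, 2075 → Sep 23, 2075: 31 days (August has 31).
Sep 23, 2075 → Oct 23, 2075: 30 days (September has 30).
Oct 23, 2075 → Nov 23, 2075: 31 days (October has 31).
Nov 23, 2075 → Dec 23, 2075: 30 days (November has 30).
Dec 23, 2075 → Jan 23, 2076: 31 days (December has 31).
Jan 23, 2076 → Jan 24, 2076: 1 days.
Total: 1493 days.

1493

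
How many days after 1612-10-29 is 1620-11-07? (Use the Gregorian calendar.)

2931

Oct 29, 1612 → Oct 29, 1613: 365 days.
Oct 29, 1613 → Oct 29, 1614: 365 days.
Oct 29, 1614 → Oct 29, 1615: 365 days.
Oct 29, 1615 → Oct 29, 1616: 366 days (Feb 29, 1616 is in that span).
Oct 29, 1616 → Oct 29, 1617: 365 days.
Oct 29, 1617 → Oct 29, 1618: 365 days.
Oct 29, 1618 → Oct 29, 1619: 365 days.
Oct 29, 1619 → Nov 29, 1619: 31 days (October has 31).
Nov 29, 1619 → Dec 29, 1619: 30 days (November has 30).
Dec 29, 1619 → Jan 29, 1620: 31 days (December has 31).
Jan 29, 1620 → Feb 29, 1620: 31 days (January has 31).
Feb 29, 1620 → Mar 29, 1620: 29 days (February has 29).
Mar 29, 1620 → Apr 29, 1620: 31 days (March has 31).
Apr 29, 1620 → May 29, 1620: 30 days (April has 30).
May 29, 1620 → Jun 29, 1620: 31 days (May has 31).
Jun 29, 1620 → Jul 29, 1620: 30 days (June has 30).
Jul 29, 1620 → Aug 29, 1620: 31 days (July has 31).
Aug 29, 1620 → Sep 29, 1620: 31 days (August has 31).
Sep 29, 1620 → Oct 29, 1620: 30 days (September has 30).
Oct 29, 1620 → Nov 7, 1620: 9 days.
Total: 2931 days.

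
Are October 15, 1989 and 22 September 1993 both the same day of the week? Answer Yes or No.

From Oct 15, 1989 to Sep 22, 1993 is 1438 days.
1438 mod 7 = 3, so they are different weekdays.
(Oct 15, 1989 is a Sunday; Sep 22, 1993 is a Wednesday.)

No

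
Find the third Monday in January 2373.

January 1, 2373 is a Monday.
The first Monday is therefore January 1 (same day).
The third Monday is 1 + 2×7 = January 15.

January 15, 2373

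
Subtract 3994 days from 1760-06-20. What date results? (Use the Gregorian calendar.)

July 14, 1749

−366 (one year; includes Feb 29, 1760) → Jun 20, 1759 (3628 left).
−365 (one year) → Jun 20, 1758 (3263 left).
−365 (one year) → Jun 20, 1757 (2898 left).
−365 (one year) → Jun 20, 1756 (2533 left).
−366 (one year; includes Feb 29, 1756) → Jun 20, 1755 (2167 left).
−365 (one year) → Jun 20, 1754 (1802 left).
−365 (one year) → Jun 20, 1753 (1437 left).
−365 (one year) → Jun 20, 1752 (1072 left).
−366 (one year; includes Feb 29, 1752) → Jun 20, 1751 (706 left).
−365 (one year) → Jun 20, 1750 (341 left).
−20 → May 31, 1750 (end of May, 31 days; 321 left).
−31 → Apr 30, 1750 (end of Apr, 30 days; 290 left).
−30 → Mar 31, 1750 (end of Mar, 31 days; 260 left).
−31 → Feb 28, 1750 (end of Feb, 28 days; 229 left).
−28 → Jan 31, 1750 (end of Jan, 31 days; 201 left).
−31 → Dec 31, 1749 (end of Dec, 31 days; 170 left).
−31 → Nov 30, 1749 (end of Nov, 30 days; 139 left).
−30 → Oct 31, 1749 (end of Oct, 31 days; 109 left).
−31 → Sep 30, 1749 (end of Sep, 30 days; 78 left).
−30 → Aug 31, 1749 (end of Aug, 31 days; 48 left).
−31 → Jul 31, 1749 (end of Jul, 31 days; 17 left).
−17 → Jul 14, 1749.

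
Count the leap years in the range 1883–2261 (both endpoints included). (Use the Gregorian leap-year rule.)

92

Multiples of 4 in [1883,2261]: 95.
Of those, multiples of 100: 4 (not leap unless ÷400).
Multiples of 400: 1.
Leap years = 95 − 4 + 1 = 92.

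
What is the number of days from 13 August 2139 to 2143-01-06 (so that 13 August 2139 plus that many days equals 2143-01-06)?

Aug 13, 2139 → Aug 13, 2140: 366 days (Feb 29, 2140 is in that span).
Aug 13, 2140 → Aug 13, 2141: 365 days.
Aug 13, 2141 → Aug 13, 2142: 365 days.
Aug 13, 2142 → Sep 13, 2142: 31 days (August has 31).
Sep 13, 2142 → Oct 13, 2142: 30 days (September has 30).
Oct 13, 2142 → Nov 13, 2142: 31 days (October has 31).
Nov 13, 2142 → Dec 13, 2142: 30 days (November has 30).
Dec 13, 2142 → Jan 6, 2143: 24 days.
Total: 1242 days.

1242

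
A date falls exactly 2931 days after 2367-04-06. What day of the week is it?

Tuesday

First find the weekday of Apr 6, 2367. Doomsday rule: the anchor day for the 2300s is Wednesday. For year 67: 67÷12 = 5 r 7, and 7÷4 = 1, so 5+7+1 = 13.
Wednesday + 13 ≡ Tuesday — that's 2367's doomsday.
In April the doomsday date is Apr 4.
Apr 6 is 2 days after Apr 4; 2 mod 7 = 2, so Tuesday + 2 = Thursday.
2931 mod 7 = 5, so 2931 days after a Thursday is Thursday + 5 = Tuesday.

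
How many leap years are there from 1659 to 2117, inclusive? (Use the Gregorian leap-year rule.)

111

Multiples of 4 in [1659,2117]: 115.
Of those, multiples of 100: 5 (not leap unless ÷400).
Multiples of 400: 1.
Leap years = 115 − 5 + 1 = 111.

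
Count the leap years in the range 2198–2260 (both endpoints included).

15

Multiples of 4 in [2198,2260]: 16.
Of those, multiples of 100: 1 (not leap unless ÷400).
Multiples of 400: 0.
Leap years = 16 − 1 + 0 = 15.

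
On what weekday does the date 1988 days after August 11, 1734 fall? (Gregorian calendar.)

Aug 11, 1734 is a Wednesday.
1988 mod 7 = 0, so 1988 days after a Wednesday is Wednesday + 0 = Wednesday.

Wednesday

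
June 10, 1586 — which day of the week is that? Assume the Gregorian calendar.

Tuesday

Doomsday rule: the anchor day for the 1500s is Wednesday. For year 86: 86÷12 = 7 r 2, and 2÷4 = 0, so 7+2+0 = 9.
Wednesday + 9 ≡ Friday — that's 1586's doomsday.
In June the doomsday date is Jun 6.
Jun 10 is 4 days after Jun 6; 4 mod 7 = 4, so Friday + 4 = Tuesday.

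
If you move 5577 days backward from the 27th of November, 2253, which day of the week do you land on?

Tuesday

First find the weekday of Nov 27, 2253. Doomsday rule: the anchor day for the 2200s is Friday. For year 53: 53÷12 = 4 r 5, and 5÷4 = 1, so 4+5+1 = 10.
Friday + 10 ≡ Monday — that's 2253's doomsday.
In November the doomsday date is Nov 7.
Nov 27 is 20 days after Nov 7; 20 mod 7 = 6, so Monday + 6 = Sunday.
5577 mod 7 = 5, so 5577 days before a Sunday is Sunday − 5 = Tuesday.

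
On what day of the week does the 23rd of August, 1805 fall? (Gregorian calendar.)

Friday

Doomsday rule: the anchor day for the 1800s is Friday. For year 05: 5÷12 = 0 r 5, and 5÷4 = 1, so 0+5+1 = 6.
Friday + 6 ≡ Thursday — that's 1805's doomsday.
In August the doomsday date is Aug 8.
Aug 23 is 15 days after Aug 8; 15 mod 7 = 1, so Thursday + 1 = Friday.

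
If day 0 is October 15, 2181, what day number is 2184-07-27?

1016

Oct 15, 2181 → Oct 15, 2182: 365 days.
Oct 15, 2182 → Oct 15, 2183: 365 days.
Oct 15, 2183 → Nov 15, 2183: 31 days (October has 31).
Nov 15, 2183 → Dec 15, 2183: 30 days (November has 30).
Dec 15, 2183 → Jan 15, 2184: 31 days (December has 31).
Jan 15, 2184 → Feb 15, 2184: 31 days (January has 31).
Feb 15, 2184 → Mar 15, 2184: 29 days (February has 29).
Mar 15, 2184 → Apr 15, 2184: 31 days (March has 31).
Apr 15, 2184 → May 15, 2184: 30 days (April has 30).
May 15, 2184 → Jun 15, 2184: 31 days (May has 31).
Jun 15, 2184 → Jul 15, 2184: 30 days (June has 30).
Jul 15, 2184 → Jul 27, 2184: 12 days.
Total: 1016 days.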